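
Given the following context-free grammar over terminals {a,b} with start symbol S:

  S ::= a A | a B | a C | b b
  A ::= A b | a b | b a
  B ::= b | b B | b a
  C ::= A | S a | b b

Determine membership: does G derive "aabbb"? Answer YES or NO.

Convert to CNF:
  S -> T0 T0 | T1 A | T1 B | T1 C
  A -> A T0 | T0 T1 | T1 T0
  B -> T0 B | T0 T1 | b
  C -> A T0 | S T1 | T0 T0 | T0 T1 | T1 T0
  T0 -> b
  T1 -> a

Fill CYK table bottom-up:
  cell(0,0) a: {T1}  orig:{}
  cell(1,1) a: {T1}  orig:{}
  cell(2,2) b: {B,T0}  orig:{B}
  cell(3,3) b: {B,T0}  orig:{B}
  cell(4,4) b: {B,T0}  orig:{B}
  cell(0,1) aa: ∅
  cell(1,2) ab: {A,C,S}
  cell(2,3) bb: {B,C,S}
  cell(3,4) bb: {B,C,S}
  cell(0,2) aab: {S}
  cell(1,3) abb: {A,C,S}
  cell(2,4) bbb: {B}
  cell(0,3) aabb: {S}
  cell(1,4) abbb: {A,C,S}
  cell(0,4) aabbb: {S}

S ∈ T[0,4] ⇒ YES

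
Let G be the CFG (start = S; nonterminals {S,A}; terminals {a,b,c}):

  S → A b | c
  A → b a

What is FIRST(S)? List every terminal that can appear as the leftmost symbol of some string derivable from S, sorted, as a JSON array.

FIRST sets, iterate to fixpoint:
iter 1:
  A via A→b a: +{b}
  S via S→A b: +{b}
  S via S→c: +{c}
  S: {b,c}  A: {b}
iter 2: — fixpoint
  S: {b,c}  A: {b}

FIRST(S) = ["b", "c"]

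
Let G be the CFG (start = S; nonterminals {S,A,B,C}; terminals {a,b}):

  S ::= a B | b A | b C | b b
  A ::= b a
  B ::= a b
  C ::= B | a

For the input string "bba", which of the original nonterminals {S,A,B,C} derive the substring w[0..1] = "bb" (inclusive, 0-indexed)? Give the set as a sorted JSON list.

Convert to CNF:
  S -> T0 A | T0 C | T0 T0 | T1 B
  A -> T0 T1
  B -> T1 T0
  C -> T1 T0 | a
  T0 -> b
  T1 -> a

CYK fill (cells [i..j] with 0 ≤ i ≤ j ≤ 1 only):
  cell(0,0) b: {T0}  orig:{}
  cell(1,1) b: {T0}  orig:{}
  cell(0,1) bb: {S}

Original NTs in T[0,1] deriving "bb": ["S"]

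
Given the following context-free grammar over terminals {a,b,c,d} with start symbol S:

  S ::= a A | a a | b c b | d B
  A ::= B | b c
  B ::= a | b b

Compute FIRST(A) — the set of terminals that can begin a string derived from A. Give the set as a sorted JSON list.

Compute FIRST by fixpoint:
[1]
  A via A→b c: +{b}
  B via B→a: +{a}
  B via B→b b: +{b}
  S via S→a A: +{a}
  S via S→b c b: +{b}
  S via S→d B: +{d}
  S: {a,b,d}  A: {b}  B: {a,b}
[2]
  A via A→B: +{a}
  S: {a,b,d}  A: {a,b}  B: {a,b}
[3] done
  S: {a,b,d}  A: {a,b}  B: {a,b}

FIRST(A) = ["a", "b"]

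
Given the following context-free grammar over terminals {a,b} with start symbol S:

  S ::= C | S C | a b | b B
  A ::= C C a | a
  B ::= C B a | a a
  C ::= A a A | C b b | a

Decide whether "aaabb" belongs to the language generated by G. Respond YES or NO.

Convert to CNF:
  S -> A X6 | C X7 | S C | T0 T1 | T1 B | a
  A -> C X2 | a
  B -> C X3 | T0 T0
  C -> A X4 | C X5 | a
  T0 -> a
  T1 -> b
  X2 -> C T0
  X3 -> B T0
  X4 -> T0 A
  X5 -> T1 T1
  X6 -> T0 A
  X7 -> T1 T1

CYK fill:
  cell(0,0) a: {A,C,S,T0}  orig:{A,C,S}
  cell(1,1) a: {A,C,S,T0}  orig:{A,C,S}
  cell(2,2) a: {A,C,S,T0}  orig:{A,C,S}
  cell(3,3) b: {T1}  orig:{}
  cell(4,4) b: {T1}  orig:{}
  cell(0,1) aa: {B,S,X2,X4,X6}  orig:{B,S}
  cell(1,2) aa: {B,S,X2,X4,X6}  orig:{B,S}
  cell(2,3) ab: {S}
  cell(3,4) bb: {X5,X7}  orig:{}
  cell(0,2) aaa: {A,C,S,X3}  orig:{A,C,S}
  cell(1,3) aab: ∅
  cell(2,4) abb: {C,S}
  cell(0,3) aaab: ∅
  cell(1,4) aabb: {S}
  cell(0,4) aaabb: {C,S}

S ∈ T[0,4] ⇒ YES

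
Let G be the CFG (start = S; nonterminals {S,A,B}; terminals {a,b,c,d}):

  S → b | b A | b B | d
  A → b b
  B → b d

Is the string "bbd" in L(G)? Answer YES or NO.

Convert to CNF:
  S -> T0 A | T0 B | b | d
  A -> T0 T0
  B -> T0 T1
  T0 -> b
  T1 -> d

CYK table (by increasing span):
  cell(0,0) b: {S,T0}  orig:{S}
  cell(1,1) b: {S,T0}  orig:{S}
  cell(2,2) d: {S,T1}  orig:{S}
  cell(0,1) bb: {A}
  cell(1,2) bd: {B}
  cell(0,2) bbd: {S}

S ∈ T[0,2] ⇒ YES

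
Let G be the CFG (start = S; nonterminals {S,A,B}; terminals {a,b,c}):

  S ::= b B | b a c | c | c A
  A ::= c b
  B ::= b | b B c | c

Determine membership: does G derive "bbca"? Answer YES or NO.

CNF form of G:
  S -> T0 A | T1 B | T1 X4 | c
  A -> T0 T1
  B -> T1 X3 | b | c
  T0 -> c
  T1 -> b
  T2 -> a
  X3 -> B T0
  X4 -> T2 T0

CYK table (by increasing span):
  T[0,0] 'b' = {B,T1}  orig:{B}
  T[1,1] 'b' = {B,T1}  orig:{B}
  T[2,2] 'c' = {B,S,T0}  orig:{B,S}
  T[3,3] 'a' = {T2}  orig:{}
  T[0,1] 'bb' = {S}
  T[1,2] 'bc' = {S,X3}  orig:{S}
  T[2,3] 'ca' = ∅
  T[0,2] 'bbc' = {B}
  T[1,3] 'bca' = ∅
  T[0,3] 'bbca' = ∅

S ∉ T[0,3] ⇒ NO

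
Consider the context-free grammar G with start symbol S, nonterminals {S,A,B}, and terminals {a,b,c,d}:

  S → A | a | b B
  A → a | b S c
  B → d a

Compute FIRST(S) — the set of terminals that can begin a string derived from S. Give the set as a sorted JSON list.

FIRST iteration:
[1]
  A via A→a: +{a}
  A via A→b S c: +{b}
  B via B→d a: +{d}
  S via S→A: +{a,b}
  S: {a,b}  A: {a,b}  B: {d}
[2] — fixpoint
  S: {a,b}  A: {a,b}  B: {d}

FIRST(S) = ["a", "b"]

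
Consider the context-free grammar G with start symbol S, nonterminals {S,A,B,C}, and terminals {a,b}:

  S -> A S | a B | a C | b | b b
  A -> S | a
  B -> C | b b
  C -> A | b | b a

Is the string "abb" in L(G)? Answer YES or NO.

Convert to CNF:
  S -> A S | T0 B | T0 C | T1 T1 | b
  A -> A S | T0 B | T0 C | T1 T1 | a | b
  B -> A S | T0 B | T0 C | T1 T0 | T1 T1 | a | b
  C -> A S | T0 B | T0 C | T1 T0 | T1 T1 | a | b
  T0 -> a
  T1 -> b

CYK fill:
  T[0,0] 'a' = {A,B,C,T0}  orig:{A,B,C}
  T[1,1] 'b' = {A,B,C,S,T1}  orig:{A,B,C,S}
  T[2,2] 'b' = {A,B,C,S,T1}  orig:{A,B,C,S}
  T[0,1] 'ab' = {A,B,C,S}
  T[1,2] 'bb' = {A,B,C,S}
  T[0,2] 'abb' = {A,B,C,S}

S ∈ T[0,2] ⇒ YES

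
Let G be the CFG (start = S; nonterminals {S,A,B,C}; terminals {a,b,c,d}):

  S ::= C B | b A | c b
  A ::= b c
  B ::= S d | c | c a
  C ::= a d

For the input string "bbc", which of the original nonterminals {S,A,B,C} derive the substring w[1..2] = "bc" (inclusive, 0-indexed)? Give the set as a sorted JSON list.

Convert to CNF:
  S -> C B | T0 A | T1 T0
  A -> T0 T1
  B -> S T2 | T1 T3 | c
  C -> T3 T2
  T0 -> b
  T1 -> c
  T2 -> d
  T3 -> a

CYK table (by increasing span), restricted to cells inside w[1..2]:
  cell(1,1) b: {T0}  orig:{}
  cell(2,2) c: {B,T1}  orig:{B}
  cell(1,2) bc: {A}

Original NTs in T[1,2] deriving "bc": ["A"]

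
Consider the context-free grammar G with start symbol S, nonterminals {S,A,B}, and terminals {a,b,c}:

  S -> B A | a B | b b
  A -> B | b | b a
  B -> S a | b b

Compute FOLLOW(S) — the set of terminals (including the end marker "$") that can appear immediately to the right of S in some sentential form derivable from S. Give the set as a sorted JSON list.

FIRST iteration:
pass 1:
  A via A→b: +{b}
  B via B→b b: +{b}
  S via S→B A: +{b}
  S via S→a B: +{a}
  FIRST(S)={a,b}  FIRST(A)={b}  FIRST(B)={b}
pass 2:
  B via B→S a: +{a}
  FIRST(S)={a,b}  FIRST(A)={b}  FIRST(B)={a,b}
pass 3:
  A via A→B: +{a}
  FIRST(S)={a,b}  FIRST(A)={a,b}  FIRST(B)={a,b}
pass 4: — fixpoint
  FIRST(S)={a,b}  FIRST(A)={a,b}  FIRST(B)={a,b}

Compute FOLLOW by fixpoint:
seed FOLLOW(S) with $
pass 1:
  B→S a: FOLLOW(S) ⊇ FIRST(a) = {a}; new: +{a}
  S→B A: FOLLOW(B) ⊇ FIRST(A) = {a,b}; new: +{a,b}
  S→B A: FOLLOW(A) ⊇ FOLLOW(S) ⊇ {$,a}; new: +{$,a}
  S→a B: FOLLOW(B) ⊇ FOLLOW(S) ⊇ {$,a}; new: +{$}
  FOLLOW[S]={$,a}  FOLLOW[A]={$,a}  FOLLOW[B]={$,a,b}
pass 2: done
  FOLLOW[S]={$,a}  FOLLOW[A]={$,a}  FOLLOW[B]={$,a,b}

FOLLOW(S) = ["$", "a"]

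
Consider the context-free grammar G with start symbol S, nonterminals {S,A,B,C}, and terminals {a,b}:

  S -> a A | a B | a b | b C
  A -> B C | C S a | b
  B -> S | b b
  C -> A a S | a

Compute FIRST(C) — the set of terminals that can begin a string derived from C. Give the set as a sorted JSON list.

FIRST sets, iterate to fixpoint:
[1]
  A via A→b: +{b}
  B via B→b b: +{b}
  C via C→A a S: +{b}
  C via C→a: +{a}
  S via S→a A: +{a}
  S via S→b C: +{b}
  S: {a,b}  A: {b}  B: {b}  C: {a,b}
[2]
  A via A→C S a: +{a}
  B via B→S: +{a}
  S: {a,b}  A: {a,b}  B: {a,b}  C: {a,b}
[3] (no change)
  S: {a,b}  A: {a,b}  B: {a,b}  C: {a,b}

FIRST(C) = ["a", "b"]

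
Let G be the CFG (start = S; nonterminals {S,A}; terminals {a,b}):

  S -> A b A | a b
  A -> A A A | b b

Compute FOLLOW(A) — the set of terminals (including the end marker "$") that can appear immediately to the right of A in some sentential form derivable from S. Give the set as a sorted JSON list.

FIRST iteration:
[1]
  A via A→b b: +{b}
  S via S→A b A: +{b}
  S via S→a b: +{a}
  FIRST(S)={a,b}  FIRST(A)={b}
[2] (stable)
  FIRST(S)={a,b}  FIRST(A)={b}

FOLLOW iteration:
initialize: $ ∈ FOLLOW(S)
[1]
  A→A A A: FOLLOW(A) ⊇ FIRST(A) = {b}; new: +{b}
  S→A b A: FOLLOW(A) ⊇ FOLLOW(S) ⊇ {$}; new: +{$}
  FOLLOW(S)={$}  FOLLOW(A)={$,b}
[2] (no change)
  FOLLOW(S)={$}  FOLLOW(A)={$,b}

FOLLOW(A) = ["$", "b"]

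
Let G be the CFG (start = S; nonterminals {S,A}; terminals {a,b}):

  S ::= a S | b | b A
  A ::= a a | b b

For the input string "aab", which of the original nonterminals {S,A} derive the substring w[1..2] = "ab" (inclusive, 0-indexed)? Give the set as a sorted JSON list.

CNF form of G:
  S -> T0 S | T1 A | b
  A -> T0 T0 | T1 T1
  T0 -> a
  T1 -> b

CYK fill — only the sub-triangle for w[1..2]:
  T[1,1] 'a' = {T0}  orig:{}
  T[2,2] 'b' = {S,T1}  orig:{S}
  T[1,2] 'ab' = {S}

Original NTs in T[1,2] deriving "ab": ["S"]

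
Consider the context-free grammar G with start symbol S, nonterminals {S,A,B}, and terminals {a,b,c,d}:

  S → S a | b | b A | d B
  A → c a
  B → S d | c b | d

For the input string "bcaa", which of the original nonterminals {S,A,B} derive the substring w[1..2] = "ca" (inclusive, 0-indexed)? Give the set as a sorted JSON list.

Convert to CNF:
  S -> S T1 | T2 B | T3 A | b
  A -> T0 T1
  B -> S T2 | T0 T3 | d
  T0 -> c
  T1 -> a
  T2 -> d
  T3 -> b

Fill CYK table bottom-up, restricted to cells inside w[1..2]:
  cell(1,1) c: {T0}  orig:{}
  cell(2,2) a: {T1}  orig:{}
  cell(1,2) ca: {A}

Original NTs in T[1,2] deriving "ca": ["A"]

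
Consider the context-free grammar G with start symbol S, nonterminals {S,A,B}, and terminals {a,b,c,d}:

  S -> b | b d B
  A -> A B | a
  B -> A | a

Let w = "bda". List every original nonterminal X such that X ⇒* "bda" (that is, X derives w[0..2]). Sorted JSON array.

CNF form of G:
  S -> T0 X2 | b
  A -> A B | a
  B -> A B | a
  T0 -> b
  T1 -> d
  X2 -> T1 B

CYK table (by increasing span), restricted to cells inside w[0..2]:
  T[0,0] 'b' = {S,T0}  orig:{S}
  T[1,1] 'd' = {T1}  orig:{}
  T[2,2] 'a' = {A,B}
  T[0,1] 'bd' = ∅
  T[1,2] 'da' = {X2}  orig:{}
  T[0,2] 'bda' = {S}

Original NTs in T[0,2] deriving "bda": ["S"]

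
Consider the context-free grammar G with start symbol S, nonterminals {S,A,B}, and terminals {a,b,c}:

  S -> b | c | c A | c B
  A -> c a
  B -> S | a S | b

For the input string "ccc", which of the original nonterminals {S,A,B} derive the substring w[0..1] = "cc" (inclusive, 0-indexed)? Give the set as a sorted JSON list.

Convert to CNF:
  S -> T0 A | T0 B | b | c
  A -> T0 T1
  B -> T0 A | T0 B | T1 S | b | c
  T0 -> c
  T1 -> a

CYK fill, restricted to cells inside w[0..1]:
  [0..0]={B,S,T0}  "c"  orig:{B,S}
  [1..1]={B,S,T0}  "c"  orig:{B,S}
  [0..1]={B,S}  "cc"

Original NTs in T[0,1] deriving "cc": ["B", "S"]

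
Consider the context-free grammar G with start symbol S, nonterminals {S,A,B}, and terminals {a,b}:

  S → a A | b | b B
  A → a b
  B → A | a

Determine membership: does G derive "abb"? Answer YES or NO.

CNF form of G:
  S -> T0 A | T1 B | b
  A -> T0 T1
  B -> T0 T1 | a
  T0 -> a
  T1 -> b

CYK fill:
  T[0,0] 'a' = {B,T0}  orig:{B}
  T[1,1] 'b' = {S,T1}  orig:{S}
  T[2,2] 'b' = {S,T1}  orig:{S}
  T[0,1] 'ab' = {A,B}
  T[1,2] 'bb' = ∅
  T[0,2] 'abb' = ∅

S ∉ T[0,2] ⇒ NO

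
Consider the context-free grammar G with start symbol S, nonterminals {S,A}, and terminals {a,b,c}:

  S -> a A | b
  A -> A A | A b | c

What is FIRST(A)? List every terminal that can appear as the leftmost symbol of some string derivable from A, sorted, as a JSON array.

Compute FIRST by fixpoint:
[1]
  A via A→c: +{c}
  S via S→a A: +{a}
  S via S→b: +{b}
  S: {a,b}  A: {c}
[2] done
  S: {a,b}  A: {c}

FIRST(A) = ["c"]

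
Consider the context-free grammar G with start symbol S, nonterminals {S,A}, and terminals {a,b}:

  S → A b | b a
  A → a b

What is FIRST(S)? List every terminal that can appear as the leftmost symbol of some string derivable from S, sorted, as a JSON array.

FIRST sets, iterate to fixpoint:
round 1:
  A via A→a b: +{a}
  S via S→A b: +{a}
  S via S→b a: +{b}
  S: {a,b}  A: {a}
round 2: (no change)
  S: {a,b}  A: {a}

FIRST(S) = ["a", "b"]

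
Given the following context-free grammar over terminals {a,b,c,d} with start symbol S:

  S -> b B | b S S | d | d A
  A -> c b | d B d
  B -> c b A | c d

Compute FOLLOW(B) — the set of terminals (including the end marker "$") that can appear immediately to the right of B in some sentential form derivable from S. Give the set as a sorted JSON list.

FIRST iteration:
round 1:
  A via A→c b: +{c}
  A via A→d B d: +{d}
  B via B→c b A: +{c}
  S via S→b B: +{b}
  S via S→d: +{d}
  FIRST(S)={b,d}  FIRST(A)={c,d}  FIRST(B)={c}
round 2: done
  FIRST(S)={b,d}  FIRST(A)={c,d}  FIRST(B)={c}

FOLLOW sets:
seed FOLLOW(S) with $
round 1:
  A→d B d: FOLLOW(B) ⊇ FIRST(d) = {d}; new: +{d}
  B→c b A: FOLLOW(A) ⊇ FOLLOW(B) ⊇ {d}; new: +{d}
  S→b B: FOLLOW(B) ⊇ FOLLOW(S) ⊇ {$}; new: +{$}
  S→b S S: FOLLOW(S) ⊇ FIRST(S) = {b,d}; new: +{b,d}
  S→d A: FOLLOW(A) ⊇ FOLLOW(S) ⊇ {$,b,d}; new: +{$,b}
  S: {$,b,d}  A: {$,b,d}  B: {$,d}
round 2:
  S→b B: FOLLOW(B) ⊇ FOLLOW(S) ⊇ {$,b,d}; new: +{b}
  S: {$,b,d}  A: {$,b,d}  B: {$,b,d}
round 3: done
  S: {$,b,d}  A: {$,b,d}  B: {$,b,d}

FOLLOW(B) = ["$", "b", "d"]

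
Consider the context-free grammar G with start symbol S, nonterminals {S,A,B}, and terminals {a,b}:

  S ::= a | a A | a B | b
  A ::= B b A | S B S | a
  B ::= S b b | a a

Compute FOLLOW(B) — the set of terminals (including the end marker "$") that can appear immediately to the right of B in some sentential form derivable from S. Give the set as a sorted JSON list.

FIRST iteration:
round 1:
  A via A→a: +{a}
  B via B→a a: +{a}
  S via S→a: +{a}
  S via S→b: +{b}
  S: {a,b}  A: {a}  B: {a}
round 2:
  A via A→S B S: +{b}
  B via B→S b b: +{b}
  S: {a,b}  A: {a,b}  B: {a,b}
round 3: — fixpoint
  S: {a,b}  A: {a,b}  B: {a,b}

FOLLOW iteration:
FOLLOW(S) := {$}
[1]
  A→B b A: FOLLOW(B) ⊇ FIRST(b) = {b}; new: +{b}
  A→S B S: FOLLOW(S) ⊇ FIRST(B) = {a,b}; new: +{a,b}
  A→S B S: FOLLOW(B) ⊇ FIRST(S) = {a,b}; new: +{a}
  S→a A: FOLLOW(A) ⊇ FOLLOW(S) ⊇ {$,a,b}; new: +{$,a,b}
  S→a B: FOLLOW(B) ⊇ FOLLOW(S) ⊇ {$,a,b}; new: +{$}
  S: {$,a,b}  A: {$,a,b}  B: {$,a,b}
[2] (no change)
  S: {$,a,b}  A: {$,a,b}  B: {$,a,b}

FOLLOW(B) = ["$", "a", "b"]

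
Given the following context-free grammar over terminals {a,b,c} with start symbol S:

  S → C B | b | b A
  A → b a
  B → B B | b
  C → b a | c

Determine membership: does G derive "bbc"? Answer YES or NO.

Convert to CNF:
  S -> C B | T0 A | b
  A -> T0 T1
  B -> B B | b
  C -> T0 T1 | c
  T0 -> b
  T1 -> a

CYK table (by increasing span):
  T[0,0] 'b' = {B,S,T0}  orig:{B,S}
  T[1,1] 'b' = {B,S,T0}  orig:{B,S}
  T[2,2] 'c' = {C}
  T[0,1] 'bb' = {B}
  T[1,2] 'bc' = ∅
  T[0,2] 'bbc' = ∅

S ∉ T[0,2] ⇒ NO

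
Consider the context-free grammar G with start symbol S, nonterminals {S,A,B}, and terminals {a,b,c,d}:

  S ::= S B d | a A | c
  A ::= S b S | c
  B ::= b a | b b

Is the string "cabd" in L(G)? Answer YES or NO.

Convert to CNF:
  S -> S X4 | T1 A | c
  A -> S X3 | c
  B -> T0 T0 | T0 T1
  T0 -> b
  T1 -> a
  T2 -> d
  X3 -> T0 S
  X4 -> B T2

Fill CYK table bottom-up:
  [0..0]={A,S}  "c"
  [1..1]={T1}  "a"  orig:{}
  [2..2]={T0}  "b"  orig:{}
  [3..3]={T2}  "d"  orig:{}
  [0..1]=∅  "ca"
  [1..2]=∅  "ab"
  [2..3]=∅  "bd"
  [0..2]=∅  "cab"
  [1..3]=∅  "abd"
  [0..3]=∅  "cabd"

S ∉ T[0,3] ⇒ NO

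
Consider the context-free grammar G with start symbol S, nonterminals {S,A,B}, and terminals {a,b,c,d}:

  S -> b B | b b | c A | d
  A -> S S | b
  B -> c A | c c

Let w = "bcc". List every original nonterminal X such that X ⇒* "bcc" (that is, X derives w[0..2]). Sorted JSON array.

CNF form of G:
  S -> T0 A | T1 B | T1 T1 | d
  A -> S S | b
  B -> T0 A | T0 T0
  T0 -> c
  T1 -> b

CYK fill (cells [i..j] with 0 ≤ i ≤ j ≤ 2 only):
  [0..0]={A,T1}  "b"  orig:{A}
  [1..1]={T0}  "c"  orig:{}
  [2..2]={T0}  "c"  orig:{}
  [0..1]=∅  "bc"
  [1..2]={B}  "cc"
  [0..2]={S}  "bcc"

Original NTs in T[0,2] deriving "bcc": ["S"]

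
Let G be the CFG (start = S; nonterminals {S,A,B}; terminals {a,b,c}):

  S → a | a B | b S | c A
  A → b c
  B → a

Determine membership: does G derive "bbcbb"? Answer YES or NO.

CNF form of G:
  S -> T0 S | T1 A | T2 B | a
  A -> T0 T1
  B -> a
  T0 -> b
  T1 -> c
  T2 -> a

Fill CYK table bottom-up:
  T[0,0] 'b' = {T0}  orig:{}
  T[1,1] 'b' = {T0}  orig:{}
  T[2,2] 'c' = {T1}  orig:{}
  T[3,3] 'b' = {T0}  orig:{}
  T[4,4] 'b' = {T0}  orig:{}
  T[0,1] 'bb' = ∅
  T[1,2] 'bc' = {A}
  T[2,3] 'cb' = ∅
  T[3,4] 'bb' = ∅
  T[0,2] 'bbc' = ∅
  T[1,3] 'bcb' = ∅
  T[2,4] 'cbb' = ∅
  T[0,3] 'bbcb' = ∅
  T[1,4] 'bcbb' = ∅
  T[0,4] 'bbcbb' = ∅

S ∉ T[0,4] ⇒ NO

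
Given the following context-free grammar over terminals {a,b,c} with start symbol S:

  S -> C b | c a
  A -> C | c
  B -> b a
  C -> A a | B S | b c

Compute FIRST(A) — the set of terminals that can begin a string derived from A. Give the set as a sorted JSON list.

FIRST iteration:
pass 1:
  A via A→c: +{c}
  B via B→b a: +{b}
  C via C→A a: +{c}
  C via C→B S: +{b}
  S via S→C b: +{b,c}
  S: {b,c}  A: {c}  B: {b}  C: {b,c}
pass 2:
  A via A→C: +{b}
  S: {b,c}  A: {b,c}  B: {b}  C: {b,c}
pass 3: done
  S: {b,c}  A: {b,c}  B: {b}  C: {b,c}

FIRST(A) = ["b", "c"]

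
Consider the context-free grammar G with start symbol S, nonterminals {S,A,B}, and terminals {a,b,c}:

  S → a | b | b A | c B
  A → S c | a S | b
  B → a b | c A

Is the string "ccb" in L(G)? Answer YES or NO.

CNF form of G:
  S -> T0 B | T2 A | a | b
  A -> S T0 | T1 S | b
  B -> T0 A | T1 T2
  T0 -> c
  T1 -> a
  T2 -> b

Fill CYK table bottom-up:
  [0..0]={T0}  "c"  orig:{}
  [1..1]={T0}  "c"  orig:{}
  [2..2]={A,S,T2}  "b"  orig:{A,S}
  [0..1]=∅  "cc"
  [1..2]={B}  "cb"
  [0..2]={S}  "ccb"

S ∈ T[0,2] ⇒ YES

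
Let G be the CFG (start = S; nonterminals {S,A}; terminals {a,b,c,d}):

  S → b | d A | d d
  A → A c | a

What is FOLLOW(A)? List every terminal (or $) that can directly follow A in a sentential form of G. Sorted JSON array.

Compute FIRST by fixpoint:
pass 1:
  A via A→a: +{a}
  S via S→b: +{b}
  S via S→d A: +{d}
  FIRST[S]={b,d}  FIRST[A]={a}
pass 2: (no change)
  FIRST[S]={b,d}  FIRST[A]={a}

FOLLOW iteration:
FOLLOW(S) := {$}
round 1:
  A→A c: FOLLOW(A) ⊇ FIRST(c) = {c}; new: +{c}
  S→d A: FOLLOW(A) ⊇ FOLLOW(S) ⊇ {$}; new: +{$}
  S: {$}  A: {$,c}
round 2: (stable)
  S: {$}  A: {$,c}

FOLLOW(A) = ["$", "c"]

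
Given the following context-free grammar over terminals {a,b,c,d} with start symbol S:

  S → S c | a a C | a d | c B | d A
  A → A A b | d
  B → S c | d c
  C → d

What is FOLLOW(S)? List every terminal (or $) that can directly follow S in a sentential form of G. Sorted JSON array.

FIRST iteration:
iter 1:
  A via A→d: +{d}
  B via B→d c: +{d}
  C via C→d: +{d}
  S via S→a a C: +{a}
  S via S→c B: +{c}
  S via S→d A: +{d}
  FIRST(S)={a,c,d}  FIRST(A)={d}  FIRST(B)={d}  FIRST(C)={d}
iter 2:
  B via B→S c: +{a,c}
  FIRST(S)={a,c,d}  FIRST(A)={d}  FIRST(B)={a,c,d}  FIRST(C)={d}
iter 3: (no change)
  FIRST(S)={a,c,d}  FIRST(A)={d}  FIRST(B)={a,c,d}  FIRST(C)={d}

FOLLOW iteration:
initialize: $ ∈ FOLLOW(S)
[1]
  A→A A b: FOLLOW(A) ⊇ FIRST(A) = {d}; new: +{d}
  A→A A b: FOLLOW(A) ⊇ FIRST(b) = {b}; new: +{b}
  B→S c: FOLLOW(S) ⊇ FIRST(c) = {c}; new: +{c}
  S→a a C: FOLLOW(C) ⊇ FOLLOW(S) ⊇ {$,c}; new: +{$,c}
  S→c B: FOLLOW(B) ⊇ FOLLOW(S) ⊇ {$,c}; new: +{$,c}
  S→d A: FOLLOW(A) ⊇ FOLLOW(S) ⊇ {$,c}; new: +{$,c}
  FOLLOW(S)={$,c}  FOLLOW(A)={$,b,c,d}  FOLLOW(B)={$,c}  FOLLOW(C)={$,c}
[2] done
  FOLLOW(S)={$,c}  FOLLOW(A)={$,b,c,d}  FOLLOW(B)={$,c}  FOLLOW(C)={$,c}

FOLLOW(S) = ["$", "c"]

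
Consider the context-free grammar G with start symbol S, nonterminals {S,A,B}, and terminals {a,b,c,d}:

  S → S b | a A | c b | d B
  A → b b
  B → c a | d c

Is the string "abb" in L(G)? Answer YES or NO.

CNF form of G:
  S -> S T0 | T1 T0 | T2 A | T3 B
  A -> T0 T0
  B -> T1 T2 | T3 T1
  T0 -> b
  T1 -> c
  T2 -> a
  T3 -> d

Fill CYK table bottom-up:
  [0..0]={T2}  "a"  orig:{}
  [1..1]={T0}  "b"  orig:{}
  [2..2]={T0}  "b"  orig:{}
  [0..1]=∅  "ab"
  [1..2]={A}  "bb"
  [0..2]={S}  "abb"

S ∈ T[0,2] ⇒ YES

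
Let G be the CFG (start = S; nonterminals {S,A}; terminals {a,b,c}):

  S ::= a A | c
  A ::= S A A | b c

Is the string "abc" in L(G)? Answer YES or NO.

Convert to CNF:
  S -> T2 A | c
  A -> S X3 | T0 T1
  T0 -> b
  T1 -> c
  T2 -> a
  X3 -> A A

Fill CYK table bottom-up:
  T[0,0] 'a' = {T2}  orig:{}
  T[1,1] 'b' = {T0}  orig:{}
  T[2,2] 'c' = {S,T1}  orig:{S}
  T[0,1] 'ab' = ∅
  T[1,2] 'bc' = {A}
  T[0,2] 'abc' = {S}

S ∈ T[0,2] ⇒ YES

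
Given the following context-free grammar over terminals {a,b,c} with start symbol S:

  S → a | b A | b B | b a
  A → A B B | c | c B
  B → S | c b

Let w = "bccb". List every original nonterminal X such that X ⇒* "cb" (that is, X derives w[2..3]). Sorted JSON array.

CNF form of G:
  S -> T1 A | T1 B | T1 T2 | a
  A -> A X3 | T0 B | c
  B -> T0 T1 | T1 A | T1 B | T1 T2 | a
  T0 -> c
  T1 -> b
  T2 -> a
  X3 -> B B

CYK table (by increasing span), restricted to cells inside w[2..3]:
  [2..2]={A,T0}  "c"  orig:{A}
  [3..3]={T1}  "b"  orig:{}
  [2..3]={B}  "cb"

Original NTs in T[2,3] deriving "cb": ["B"]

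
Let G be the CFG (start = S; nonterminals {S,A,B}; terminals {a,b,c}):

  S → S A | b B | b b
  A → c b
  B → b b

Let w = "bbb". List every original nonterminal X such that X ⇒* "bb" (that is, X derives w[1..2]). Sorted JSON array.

Convert to CNF:
  S -> S A | T1 B | T1 T1
  A -> T0 T1
  B -> T1 T1
  T0 -> c
  T1 -> b

CYK fill (cells [i..j] with 1 ≤ i ≤ j ≤ 2 only):
  cell(1,1) b: {T1}  orig:{}
  cell(2,2) b: {T1}  orig:{}
  cell(1,2) bb: {B,S}

Original NTs in T[1,2] deriving "bb": ["B", "S"]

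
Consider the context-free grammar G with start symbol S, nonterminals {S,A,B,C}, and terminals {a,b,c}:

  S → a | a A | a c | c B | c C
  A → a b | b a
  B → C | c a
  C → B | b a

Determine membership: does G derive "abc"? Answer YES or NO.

Convert to CNF:
  S -> T0 A | T0 T2 | T2 B | T2 C | a
  A -> T0 T1 | T1 T0
  B -> T1 T0 | T2 T0
  C -> T1 T0 | T2 T0
  T0 -> a
  T1 -> b
  T2 -> c

Fill CYK table bottom-up:
  T[0,0] 'a' = {S,T0}  orig:{S}
  T[1,1] 'b' = {T1}  orig:{}
  T[2,2] 'c' = {T2}  orig:{}
  T[0,1] 'ab' = {A}
  T[1,2] 'bc' = ∅
  T[0,2] 'abc' = ∅

S ∉ T[0,2] ⇒ NO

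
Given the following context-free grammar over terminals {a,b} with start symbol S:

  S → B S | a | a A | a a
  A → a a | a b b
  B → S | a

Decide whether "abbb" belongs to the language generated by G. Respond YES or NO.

Convert to CNF:
  S -> B S | T0 A | T0 T0 | a
  A -> T0 T0 | T0 X2
  B -> B S | T0 A | T0 T0 | a
  T0 -> a
  T1 -> b
  X2 -> T1 T1

Fill CYK table bottom-up:
  T[0,0] 'a' = {B,S,T0}  orig:{B,S}
  T[1,1] 'b' = {T1}  orig:{}
  T[2,2] 'b' = {T1}  orig:{}
  T[3,3] 'b' = {T1}  orig:{}
  T[0,1] 'ab' = ∅
  T[1,2] 'bb' = {X2}  orig:{}
  T[2,3] 'bb' = {X2}  orig:{}
  T[0,2] 'abb' = {A}
  T[1,3] 'bbb' = ∅
  T[0,3] 'abbb' = ∅

S ∉ T[0,3] ⇒ NO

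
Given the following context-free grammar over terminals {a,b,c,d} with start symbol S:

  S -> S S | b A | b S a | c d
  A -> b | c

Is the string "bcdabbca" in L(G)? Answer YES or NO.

Convert to CNF:
  S -> S S | T0 A | T0 X4 | T2 T3
  A -> b | c
  T0 -> b
  T1 -> a
  T2 -> c
  T3 -> d
  X4 -> S T1

CYK table (by increasing span):
  cell(0,0) b: {A,T0}  orig:{A}
  cell(1,1) c: {A,T2}  orig:{A}
  cell(2,2) d: {T3}  orig:{}
  cell(3,3) a: {T1}  orig:{}
  cell(4,4) b: {A,T0}  orig:{A}
  cell(5,5) b: {A,T0}  orig:{A}
  cell(6,6) c: {A,T2}  orig:{A}
  cell(7,7) a: {T1}  orig:{}
  cell(0,1) bc: {S}
  cell(1,2) cd: {S}
  cell(2,3) da: ∅
  cell(3,4) ab: ∅
  cell(4,5) bb: {S}
  cell(5,6) bc: {S}
  cell(6,7) ca: ∅
  cell(0,2) bcd: ∅
  cell(1,3) cda: {X4}  orig:{}
  cell(2,4) dab: ∅
  cell(3,5) abb: ∅
  cell(4,6) bbc: ∅
  cell(5,7) bca: {X4}  orig:{}
  cell(0,3) bcda: {S}
  cell(1,4) cdab: ∅
  cell(2,5) dabb: ∅
  cell(3,6) abbc: ∅
  cell(4,7) bbca: {S}
  cell(0,4) bcdab: ∅
  cell(1,5) cdabb: ∅
  cell(2,6) dabbc: ∅
  cell(3,7) abbca: ∅
  cell(0,5) bcdabb: {S}
  cell(1,6) cdabbc: ∅
  cell(2,7) dabbca: ∅
  cell(0,6) bcdabbc: ∅
  cell(1,7) cdabbca: ∅
  cell(0,7) bcdabbca: {S}

S ∈ T[0,7] ⇒ YES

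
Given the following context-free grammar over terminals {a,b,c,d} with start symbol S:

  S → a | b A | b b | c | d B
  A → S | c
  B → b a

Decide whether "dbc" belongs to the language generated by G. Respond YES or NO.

CNF form of G:
  S -> T0 A | T0 T0 | T1 B | a | c
  A -> T0 A | T0 T0 | T1 B | a | c
  B -> T0 T2
  T0 -> b
  T1 -> d
  T2 -> a

CYK table (by increasing span):
  [0..0]={T1}  "d"  orig:{}
  [1..1]={T0}  "b"  orig:{}
  [2..2]={A,S}  "c"
  [0..1]=∅  "db"
  [1..2]={A,S}  "bc"
  [0..2]=∅  "dbc"

S ∉ T[0,2] ⇒ NO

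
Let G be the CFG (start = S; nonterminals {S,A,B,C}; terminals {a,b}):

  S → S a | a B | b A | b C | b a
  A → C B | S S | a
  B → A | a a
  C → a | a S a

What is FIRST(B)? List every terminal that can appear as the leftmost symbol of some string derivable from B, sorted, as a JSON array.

Compute FIRST by fixpoint:
iter 1:
  A via A→a: +{a}
  B via B→A: +{a}
  C via C→a: +{a}
  S via S→a B: +{a}
  S via S→b A: +{b}
  FIRST[S]={a,b}  FIRST[A]={a}  FIRST[B]={a}  FIRST[C]={a}
iter 2:
  A via A→S S: +{b}
  B via B→A: +{b}
  FIRST[S]={a,b}  FIRST[A]={a,b}  FIRST[B]={a,b}  FIRST[C]={a}
iter 3: (no change)
  FIRST[S]={a,b}  FIRST[A]={a,b}  FIRST[B]={a,b}  FIRST[C]={a}

FIRST(B) = ["a", "b"]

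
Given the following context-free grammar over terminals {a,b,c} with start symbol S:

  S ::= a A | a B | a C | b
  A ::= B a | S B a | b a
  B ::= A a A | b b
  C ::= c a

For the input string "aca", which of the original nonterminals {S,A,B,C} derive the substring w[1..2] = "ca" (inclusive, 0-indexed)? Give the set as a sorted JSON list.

CNF form of G:
  S -> T0 A | T0 B | T0 C | b
  A -> B T0 | S X3 | T1 T0
  B -> A X4 | T1 T1
  C -> T2 T0
  T0 -> a
  T1 -> b
  T2 -> c
  X3 -> B T0
  X4 -> T0 A

CYK fill — only the sub-triangle for w[1..2]:
  cell(1,1) c: {T2}  orig:{}
  cell(2,2) a: {T0}  orig:{}
  cell(1,2) ca: {C}

Original NTs in T[1,2] deriving "ca": ["C"]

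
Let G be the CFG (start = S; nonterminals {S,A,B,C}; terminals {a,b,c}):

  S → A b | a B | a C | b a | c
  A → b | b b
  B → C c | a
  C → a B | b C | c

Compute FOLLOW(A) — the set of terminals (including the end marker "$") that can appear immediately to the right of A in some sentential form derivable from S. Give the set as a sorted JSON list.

FIRST sets, iterate to fixpoint:
[1]
  A via A→b: +{b}
  B via B→a: +{a}
  C via C→a B: +{a}
  C via C→b C: +{b}
  C via C→c: +{c}
  S via S→A b: +{b}
  S via S→a B: +{a}
  S via S→c: +{c}
  FIRST[S]={a,b,c}  FIRST[A]={b}  FIRST[B]={a}  FIRST[C]={a,b,c}
[2]
  B via B→C c: +{b,c}
  FIRST[S]={a,b,c}  FIRST[A]={b}  FIRST[B]={a,b,c}  FIRST[C]={a,b,c}
[3] — fixpoint
  FIRST[S]={a,b,c}  FIRST[A]={b}  FIRST[B]={a,b,c}  FIRST[C]={a,b,c}

Compute FOLLOW by fixpoint:
seed FOLLOW(S) with $
round 1:
  B→C c: FOLLOW(C) ⊇ FIRST(c) = {c}; new: +{c}
  C→a B: FOLLOW(B) ⊇ FOLLOW(C) ⊇ {c}; new: +{c}
  S→A b: FOLLOW(A) ⊇ FIRST(b) = {b}; new: +{b}
  S→a B: FOLLOW(B) ⊇ FOLLOW(S) ⊇ {$}; new: +{$}
  S→a C: FOLLOW(C) ⊇ FOLLOW(S) ⊇ {$}; new: +{$}
  FOLLOW[S]={$}  FOLLOW[A]={b}  FOLLOW[B]={$,c}  FOLLOW[C]={$,c}
round 2: done
  FOLLOW[S]={$}  FOLLOW[A]={b}  FOLLOW[B]={$,c}  FOLLOW[C]={$,c}

FOLLOW(A) = ["b"]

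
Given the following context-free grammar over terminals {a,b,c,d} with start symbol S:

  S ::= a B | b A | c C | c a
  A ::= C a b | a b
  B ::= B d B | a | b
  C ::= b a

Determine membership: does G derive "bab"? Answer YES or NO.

Convert to CNF:
  S -> T0 B | T1 A | T3 C | T3 T0
  A -> C X4 | T0 T1
  B -> B X5 | a | b
  C -> T1 T0
  T0 -> a
  T1 -> b
  T2 -> d
  T3 -> c
  X4 -> T0 T1
  X5 -> T2 B

Fill CYK table bottom-up:
  cell(0,0) b: {B,T1}  orig:{B}
  cell(1,1) a: {B,T0}  orig:{B}
  cell(2,2) b: {B,T1}  orig:{B}
  cell(0,1) ba: {C}
  cell(1,2) ab: {A,S,X4}  orig:{A,S}
  cell(0,2) bab: {S}

S ∈ T[0,2] ⇒ YES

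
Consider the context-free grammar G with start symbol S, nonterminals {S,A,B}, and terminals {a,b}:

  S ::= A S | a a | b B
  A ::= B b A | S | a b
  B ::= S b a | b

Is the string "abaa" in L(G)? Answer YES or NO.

Convert to CNF:
  S -> A S | T0 B | T1 T1
  A -> A S | B X2 | T0 B | T1 T0 | T1 T1
  B -> S X3 | b
  T0 -> b
  T1 -> a
  X2 -> T0 A
  X3 -> T0 T1

CYK table (by increasing span):
  T[0,0] 'a' = {T1}  orig:{}
  T[1,1] 'b' = {B,T0}  orig:{B}
  T[2,2] 'a' = {T1}  orig:{}
  T[3,3] 'a' = {T1}  orig:{}
  T[0,1] 'ab' = {A}
  T[1,2] 'ba' = {X3}  orig:{}
  T[2,3] 'aa' = {A,S}
  T[0,2] 'aba' = ∅
  T[1,3] 'baa' = {X2}  orig:{}
  T[0,3] 'abaa' = {A,S}

S ∈ T[0,3] ⇒ YES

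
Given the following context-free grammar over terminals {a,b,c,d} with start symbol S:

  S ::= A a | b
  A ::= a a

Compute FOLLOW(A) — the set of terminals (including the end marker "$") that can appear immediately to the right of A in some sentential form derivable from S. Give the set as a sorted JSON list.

FIRST sets, iterate to fixpoint:
pass 1:
  A via A→a a: +{a}
  S via S→A a: +{a}
  S via S→b: +{b}
  FIRST[S]={a,b}  FIRST[A]={a}
pass 2: (no change)
  FIRST[S]={a,b}  FIRST[A]={a}

FOLLOW iteration:
initialize: $ ∈ FOLLOW(S)
iter 1:
  S→A a: FOLLOW(A) ⊇ FIRST(a) = {a}; new: +{a}
  S: {$}  A: {a}
iter 2: (stable)
  S: {$}  A: {a}

FOLLOW(A) = ["a"]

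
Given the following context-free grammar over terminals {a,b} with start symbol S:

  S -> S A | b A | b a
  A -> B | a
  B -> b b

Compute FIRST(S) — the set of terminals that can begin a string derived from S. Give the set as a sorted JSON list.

Compute FIRST by fixpoint:
pass 1:
  A via A→a: +{a}
  B via B→b b: +{b}
  S via S→b A: +{b}
  S: {b}  A: {a}  B: {b}
pass 2:
  A via A→B: +{b}
  S: {b}  A: {a,b}  B: {b}
pass 3: (no change)
  S: {b}  A: {a,b}  B: {b}

FIRST(S) = ["b"]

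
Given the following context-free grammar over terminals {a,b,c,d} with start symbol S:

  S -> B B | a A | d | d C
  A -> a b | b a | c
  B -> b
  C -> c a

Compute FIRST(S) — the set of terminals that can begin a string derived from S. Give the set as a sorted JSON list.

FIRST iteration:
iter 1:
  A via A→a b: +{a}
  A via A→b a: +{b}
  A via A→c: +{c}
  B via B→b: +{b}
  C via C→c a: +{c}
  S via S→B B: +{b}
  S via S→a A: +{a}
  S via S→d: +{d}
  S: {a,b,d}  A: {a,b,c}  B: {b}  C: {c}
iter 2: (stable)
  S: {a,b,d}  A: {a,b,c}  B: {b}  C: {c}

FIRST(S) = ["a", "b", "d"]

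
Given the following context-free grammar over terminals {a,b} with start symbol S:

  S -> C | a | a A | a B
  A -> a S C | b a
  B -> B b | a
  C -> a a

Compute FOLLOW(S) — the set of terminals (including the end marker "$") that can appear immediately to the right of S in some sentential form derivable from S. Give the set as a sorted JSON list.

FIRST iteration:
pass 1:
  A via A→a S C: +{a}
  A via A→b a: +{b}
  B via B→a: +{a}
  C via C→a a: +{a}
  S via S→C: +{a}
  S: {a}  A: {a,b}  B: {a}  C: {a}
pass 2: — fixpoint
  S: {a}  A: {a,b}  B: {a}  C: {a}

FOLLOW sets:
FOLLOW(S) := {$}
round 1:
  A→a S C: FOLLOW(S) ⊇ FIRST(C) = {a}; new: +{a}
  B→B b: FOLLOW(B) ⊇ FIRST(b) = {b}; new: +{b}
  S→C: FOLLOW(C) ⊇ FOLLOW(S) ⊇ {$,a}; new: +{$,a}
  S→a A: FOLLOW(A) ⊇ FOLLOW(S) ⊇ {$,a}; new: +{$,a}
  S→a B: FOLLOW(B) ⊇ FOLLOW(S) ⊇ {$,a}; new: +{$,a}
  S: {$,a}  A: {$,a}  B: {$,a,b}  C: {$,a}
round 2: — fixpoint
  S: {$,a}  A: {$,a}  B: {$,a,b}  C: {$,a}

FOLLOW(S) = ["$", "a"]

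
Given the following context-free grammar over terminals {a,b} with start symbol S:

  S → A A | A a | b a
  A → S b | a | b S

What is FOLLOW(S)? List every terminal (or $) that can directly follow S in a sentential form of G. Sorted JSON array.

FIRST iteration:
[1]
  A via A→a: +{a}
  A via A→b S: +{b}
  S via S→A A: +{a,b}
  FIRST[S]={a,b}  FIRST[A]={a,b}
[2] done
  FIRST[S]={a,b}  FIRST[A]={a,b}

FOLLOW sets:
FOLLOW(S) := {$}
[1]
  A→S b: FOLLOW(S) ⊇ FIRST(b) = {b}; new: +{b}
  S→A A: FOLLOW(A) ⊇ FIRST(A) = {a,b}; new: +{a,b}
  S→A A: FOLLOW(A) ⊇ FOLLOW(S) ⊇ {$,b}; new: +{$}
  FOLLOW[S]={$,b}  FOLLOW[A]={$,a,b}
[2]
  A→b S: FOLLOW(S) ⊇ FOLLOW(A) ⊇ {$,a,b}; new: +{a}
  FOLLOW[S]={$,a,b}  FOLLOW[A]={$,a,b}
[3] done
  FOLLOW[S]={$,a,b}  FOLLOW[A]={$,a,b}

FOLLOW(S) = ["$", "a", "b"]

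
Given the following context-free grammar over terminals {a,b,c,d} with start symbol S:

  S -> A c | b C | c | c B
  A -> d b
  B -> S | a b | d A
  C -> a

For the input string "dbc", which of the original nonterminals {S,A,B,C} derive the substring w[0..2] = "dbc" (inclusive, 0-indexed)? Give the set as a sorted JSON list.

Convert to CNF:
  S -> A T2 | T1 C | T2 B | c
  A -> T0 T1
  B -> A T2 | T0 A | T1 C | T2 B | T3 T1 | c
  C -> a
  T0 -> d
  T1 -> b
  T2 -> c
  T3 -> a

CYK fill — only the sub-triangle for w[0..2]:
  T[0,0] 'd' = {T0}  orig:{}
  T[1,1] 'b' = {T1}  orig:{}
  T[2,2] 'c' = {B,S,T2}  orig:{B,S}
  T[0,1] 'db' = {A}
  T[1,2] 'bc' = ∅
  T[0,2] 'dbc' = {B,S}

Original NTs in T[0,2] deriving "dbc": ["B", "S"]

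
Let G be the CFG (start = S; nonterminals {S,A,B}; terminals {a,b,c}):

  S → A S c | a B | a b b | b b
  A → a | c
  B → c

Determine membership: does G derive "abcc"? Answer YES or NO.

CNF form of G:
  S -> A X3 | T1 B | T1 X4 | T2 T2
  A -> a | c
  B -> c
  T0 -> c
  T1 -> a
  T2 -> b
  X3 -> S T0
  X4 -> T2 T2

Fill CYK table bottom-up:
  cell(0,0) a: {A,T1}  orig:{A}
  cell(1,1) b: {T2}  orig:{}
  cell(2,2) c: {A,B,T0}  orig:{A,B}
  cell(3,3) c: {A,B,T0}  orig:{A,B}
  cell(0,1) ab: ∅
  cell(1,2) bc: ∅
  cell(2,3) cc: ∅
  cell(0,2) abc: ∅
  cell(1,3) bcc: ∅
  cell(0,3) abcc: ∅

S ∉ T[0,3] ⇒ NO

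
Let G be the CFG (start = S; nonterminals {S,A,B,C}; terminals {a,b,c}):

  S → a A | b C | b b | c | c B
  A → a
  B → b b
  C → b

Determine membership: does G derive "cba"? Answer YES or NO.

Convert to CNF:
  S -> T0 C | T0 T0 | T1 A | T2 B | c
  A -> a
  B -> T0 T0
  C -> b
  T0 -> b
  T1 -> a
  T2 -> c

CYK fill:
  cell(0,0) c: {S,T2}  orig:{S}
  cell(1,1) b: {C,T0}  orig:{C}
  cell(2,2) a: {A,T1}  orig:{A}
  cell(0,1) cb: ∅
  cell(1,2) ba: ∅
  cell(0,2) cba: ∅

S ∉ T[0,2] ⇒ NO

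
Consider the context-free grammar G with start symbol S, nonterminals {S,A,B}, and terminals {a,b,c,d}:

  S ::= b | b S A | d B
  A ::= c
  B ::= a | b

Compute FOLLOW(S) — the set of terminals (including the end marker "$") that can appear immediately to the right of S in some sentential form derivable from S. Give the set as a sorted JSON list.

FIRST iteration:
pass 1:
  A via A→c: +{c}
  B via B→a: +{a}
  B via B→b: +{b}
  S via S→b: +{b}
  S via S→d B: +{d}
  FIRST[S]={b,d}  FIRST[A]={c}  FIRST[B]={a,b}
pass 2: — fixpoint
  FIRST[S]={b,d}  FIRST[A]={c}  FIRST[B]={a,b}

FOLLOW sets:
initialize: $ ∈ FOLLOW(S)
round 1:
  S→b S A: FOLLOW(S) ⊇ FIRST(A) = {c}; new: +{c}
  S→b S A: FOLLOW(A) ⊇ FOLLOW(S) ⊇ {$,c}; new: +{$,c}
  S→d B: FOLLOW(B) ⊇ FOLLOW(S) ⊇ {$,c}; new: +{$,c}
  S: {$,c}  A: {$,c}  B: {$,c}
round 2: (stable)
  S: {$,c}  A: {$,c}  B: {$,c}

FOLLOW(S) = ["$", "c"]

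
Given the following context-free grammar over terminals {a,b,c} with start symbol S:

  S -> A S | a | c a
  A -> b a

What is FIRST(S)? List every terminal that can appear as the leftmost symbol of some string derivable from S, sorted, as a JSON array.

Compute FIRST by fixpoint:
round 1:
  A via A→b a: +{b}
  S via S→A S: +{b}
  S via S→a: +{a}
  S via S→c a: +{c}
  FIRST[S]={a,b,c}  FIRST[A]={b}
round 2: (no change)
  FIRST[S]={a,b,c}  FIRST[A]={b}

FIRST(S) = ["a", "b", "c"]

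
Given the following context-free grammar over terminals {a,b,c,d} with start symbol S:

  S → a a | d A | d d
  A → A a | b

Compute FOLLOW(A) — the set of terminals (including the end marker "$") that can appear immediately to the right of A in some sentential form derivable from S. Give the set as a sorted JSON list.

Compute FIRST by fixpoint:
iter 1:
  A via A→b: +{b}
  S via S→a a: +{a}
  S via S→d A: +{d}
  S: {a,d}  A: {b}
iter 2: done
  S: {a,d}  A: {b}

Compute FOLLOW by fixpoint:
initialize: $ ∈ FOLLOW(S)
[1]
  A→A a: FOLLOW(A) ⊇ FIRST(a) = {a}; new: +{a}
  S→d A: FOLLOW(A) ⊇ FOLLOW(S) ⊇ {$}; new: +{$}
  S: {$}  A: {$,a}
[2] (stable)
  S: {$}  A: {$,a}

FOLLOW(A) = ["$", "a"]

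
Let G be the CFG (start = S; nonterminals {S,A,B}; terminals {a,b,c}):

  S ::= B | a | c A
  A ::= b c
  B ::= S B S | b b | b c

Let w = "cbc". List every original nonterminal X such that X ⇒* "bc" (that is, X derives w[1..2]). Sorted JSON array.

CNF form of G:
  S -> S X3 | T0 T0 | T0 T1 | T1 A | a
  A -> T0 T1
  B -> S X2 | T0 T0 | T0 T1
  T0 -> b
  T1 -> c
  X2 -> B S
  X3 -> B S

CYK table (by increasing span), restricted to cells inside w[1..2]:
  cell(1,1) b: {T0}  orig:{}
  cell(2,2) c: {T1}  orig:{}
  cell(1,2) bc: {A,B,S}

Original NTs in T[1,2] deriving "bc": ["A", "B", "S"]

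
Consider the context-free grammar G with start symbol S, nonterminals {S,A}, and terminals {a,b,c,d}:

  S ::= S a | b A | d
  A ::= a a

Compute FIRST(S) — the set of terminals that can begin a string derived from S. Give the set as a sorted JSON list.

FIRST iteration:
round 1:
  A via A→a a: +{a}
  S via S→b A: +{b}
  S via S→d: +{d}
  FIRST(S)={b,d}  FIRST(A)={a}
round 2: — fixpoint
  FIRST(S)={b,d}  FIRST(A)={a}

FIRST(S) = ["b", "d"]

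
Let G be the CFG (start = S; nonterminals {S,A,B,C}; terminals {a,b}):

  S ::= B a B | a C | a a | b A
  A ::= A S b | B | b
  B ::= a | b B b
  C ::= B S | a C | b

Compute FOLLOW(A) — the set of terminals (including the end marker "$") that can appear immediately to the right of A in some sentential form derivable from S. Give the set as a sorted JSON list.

Compute FIRST by fixpoint:
iter 1:
  A via A→b: +{b}
  B via B→a: +{a}
  B via B→b B b: +{b}
  C via C→B S: +{a,b}
  S via S→B a B: +{a,b}
  FIRST(S)={a,b}  FIRST(A)={b}  FIRST(B)={a,b}  FIRST(C)={a,b}
iter 2:
  A via A→B: +{a}
  FIRST(S)={a,b}  FIRST(A)={a,b}  FIRST(B)={a,b}  FIRST(C)={a,b}
iter 3: (no change)
  FIRST(S)={a,b}  FIRST(A)={a,b}  FIRST(B)={a,b}  FIRST(C)={a,b}

FOLLOW iteration:
seed FOLLOW(S) with $
[1]
  A→A S b: FOLLOW(A) ⊇ FIRST(S) = {a,b}; new: +{a,b}
  A→A S b: FOLLOW(S) ⊇ FIRST(b) = {b}; new: +{b}
  A→B: FOLLOW(B) ⊇ FOLLOW(A) ⊇ {a,b}; new: +{a,b}
  S→B a B: FOLLOW(B) ⊇ FOLLOW(S) ⊇ {$,b}; new: +{$}
  S→a C: FOLLOW(C) ⊇ FOLLOW(S) ⊇ {$,b}; new: +{$,b}
  S→b A: FOLLOW(A) ⊇ FOLLOW(S) ⊇ {$,b}; new: +{$}
  FOLLOW[S]={$,b}  FOLLOW[A]={$,a,b}  FOLLOW[B]={$,a,b}  FOLLOW[C]={$,b}
[2] — fixpoint
  FOLLOW[S]={$,b}  FOLLOW[A]={$,a,b}  FOLLOW[B]={$,a,b}  FOLLOW[C]={$,b}

FOLLOW(A) = ["$", "a", "b"]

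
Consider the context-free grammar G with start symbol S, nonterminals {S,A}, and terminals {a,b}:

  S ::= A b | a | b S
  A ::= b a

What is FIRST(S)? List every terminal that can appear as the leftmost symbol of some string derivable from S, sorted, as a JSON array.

FIRST iteration:
[1]
  A via A→b a: +{b}
  S via S→A b: +{b}
  S via S→a: +{a}
  S: {a,b}  A: {b}
[2] (stable)
  S: {a,b}  A: {b}

FIRST(S) = ["a", "b"]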